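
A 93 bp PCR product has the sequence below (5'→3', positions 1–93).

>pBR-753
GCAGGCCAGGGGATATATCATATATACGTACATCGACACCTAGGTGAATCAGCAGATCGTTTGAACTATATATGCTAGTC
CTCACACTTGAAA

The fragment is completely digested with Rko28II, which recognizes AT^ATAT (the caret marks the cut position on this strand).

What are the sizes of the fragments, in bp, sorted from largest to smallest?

48, 24, 14, 7 bp

Rko28II sites (ATATAT) start at positions 13, 20, 68.
Rko28II cuts after base 2 of each site, so after positions 14, 21, 69.
Linear molecule, 3 cuts → 4 fragments:
  1–14 → 14 bp
  15–21 → 7 bp
  22–69 → 48 bp
  70–93 → 24 bp
Sorted largest to smallest: 48, 24, 14, 7 bp.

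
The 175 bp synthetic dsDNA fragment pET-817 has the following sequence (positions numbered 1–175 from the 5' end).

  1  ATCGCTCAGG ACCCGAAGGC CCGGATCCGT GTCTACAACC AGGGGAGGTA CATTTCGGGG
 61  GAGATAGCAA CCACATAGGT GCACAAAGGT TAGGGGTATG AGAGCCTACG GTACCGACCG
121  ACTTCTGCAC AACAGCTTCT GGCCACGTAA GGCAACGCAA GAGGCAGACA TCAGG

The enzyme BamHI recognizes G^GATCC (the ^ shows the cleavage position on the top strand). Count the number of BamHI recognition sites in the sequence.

GGATCC occurs starting at position 23.
BamHI cuts at 1 site.

1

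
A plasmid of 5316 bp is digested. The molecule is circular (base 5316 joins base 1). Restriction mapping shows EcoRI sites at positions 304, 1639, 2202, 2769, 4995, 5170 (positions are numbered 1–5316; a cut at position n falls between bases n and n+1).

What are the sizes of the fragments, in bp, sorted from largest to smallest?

Circular molecule, 6 cuts → 6 fragments:
  1639 − 304 = 1335 bp
  2202 − 1639 = 563 bp
  2769 − 2202 = 567 bp
  4995 − 2769 = 2226 bp
  5170 − 4995 = 175 bp
  wrap: 5316 − 5170 + 304 = 450 bp
Sorted largest to smallest: 2226, 1335, 567, 563, 450, 175 bp.

2226, 1335, 567, 563, 450, 175 bp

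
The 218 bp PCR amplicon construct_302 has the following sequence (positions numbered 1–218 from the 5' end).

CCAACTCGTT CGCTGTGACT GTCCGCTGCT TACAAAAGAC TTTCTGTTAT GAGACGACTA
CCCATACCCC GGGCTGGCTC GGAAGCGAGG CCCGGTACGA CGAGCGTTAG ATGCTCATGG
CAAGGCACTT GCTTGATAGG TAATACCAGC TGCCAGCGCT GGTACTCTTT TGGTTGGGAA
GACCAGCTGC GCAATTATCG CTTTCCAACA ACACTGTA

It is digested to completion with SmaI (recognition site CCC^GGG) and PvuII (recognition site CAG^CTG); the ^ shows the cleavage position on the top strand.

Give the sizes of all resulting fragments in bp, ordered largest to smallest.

79, 70, 37, 32 bp

The SmaI site (CCCGGG) starts at position 68.
SmaI cuts after base 3 of each site, so after position 70.
PvuII sites (CAGCTG) start at positions 147, 184.
PvuII cuts after base 3 of each site, so after positions 149, 186.
Combined cut positions: 70, 149, 186.
Linear molecule, 3 cuts → 4 fragments:
  1–70 → 70 bp
  71–149 → 79 bp
  150–186 → 37 bp
  187–218 → 32 bp
Sorted largest to smallest: 79, 70, 37, 32 bp.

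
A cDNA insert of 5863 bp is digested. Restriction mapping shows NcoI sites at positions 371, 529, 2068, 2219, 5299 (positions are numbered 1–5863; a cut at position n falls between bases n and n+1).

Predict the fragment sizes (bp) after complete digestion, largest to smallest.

3080, 1539, 564, 371, 158, 151 bp

Linear molecule, 5 cuts → 6 fragments:
  371 − 0 = 371 bp
  529 − 371 = 158 bp
  2068 − 529 = 1539 bp
  2219 − 2068 = 151 bp
  5299 − 2219 = 3080 bp
  5863 − 5299 = 564 bp
Sorted largest to smallest: 3080, 1539, 564, 371, 158, 151 bp.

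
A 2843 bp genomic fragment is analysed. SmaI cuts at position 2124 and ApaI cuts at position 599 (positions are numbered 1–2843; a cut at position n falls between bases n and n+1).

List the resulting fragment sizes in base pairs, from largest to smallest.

Combined cut positions (sorted): 599, 2124.
Linear molecule, 2 cuts → 3 fragments:
  599 − 0 = 599 bp
  2124 − 599 = 1525 bp
  2843 − 2124 = 719 bp
Sorted largest to smallest: 1525, 719, 599 bp.

1525, 719, 599 bp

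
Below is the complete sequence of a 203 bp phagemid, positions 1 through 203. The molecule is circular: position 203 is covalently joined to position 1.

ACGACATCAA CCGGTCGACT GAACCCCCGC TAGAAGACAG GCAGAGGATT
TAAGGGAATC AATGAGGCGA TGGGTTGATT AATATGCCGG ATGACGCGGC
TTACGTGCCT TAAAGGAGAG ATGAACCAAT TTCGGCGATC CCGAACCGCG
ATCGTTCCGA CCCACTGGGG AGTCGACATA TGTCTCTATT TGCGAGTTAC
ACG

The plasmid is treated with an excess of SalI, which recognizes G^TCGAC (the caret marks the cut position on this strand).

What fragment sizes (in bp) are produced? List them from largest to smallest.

SalI sites (GTCGAC) start at positions 14, 172.
SalI cuts after the first base of each site, so after positions 14, 172.
Circular molecule, 2 cuts → 2 fragments:
  15–172 → 158 bp
  173–203 then 1–14 → 31 + 14 = 45 bp
Sorted largest to smallest: 158, 45 bp.

158, 45 bp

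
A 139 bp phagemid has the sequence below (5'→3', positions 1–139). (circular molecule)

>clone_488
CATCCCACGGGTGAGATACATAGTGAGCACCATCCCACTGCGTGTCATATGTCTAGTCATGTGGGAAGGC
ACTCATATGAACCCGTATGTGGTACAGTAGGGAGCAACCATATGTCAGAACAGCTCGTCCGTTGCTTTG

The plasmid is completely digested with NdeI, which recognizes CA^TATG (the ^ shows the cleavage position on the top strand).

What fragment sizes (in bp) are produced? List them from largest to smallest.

NdeI sites (CATATG) start at positions 46, 74, 109.
NdeI cuts after base 2 of each site, so after positions 47, 75, 110.
Circular molecule, 3 cuts → 3 fragments:
  48–75 → 28 bp
  76–110 → 35 bp
  111–139 then 1–47 → 29 + 47 = 76 bp
Sorted largest to smallest: 76, 35, 28 bp.

76, 35, 28 bp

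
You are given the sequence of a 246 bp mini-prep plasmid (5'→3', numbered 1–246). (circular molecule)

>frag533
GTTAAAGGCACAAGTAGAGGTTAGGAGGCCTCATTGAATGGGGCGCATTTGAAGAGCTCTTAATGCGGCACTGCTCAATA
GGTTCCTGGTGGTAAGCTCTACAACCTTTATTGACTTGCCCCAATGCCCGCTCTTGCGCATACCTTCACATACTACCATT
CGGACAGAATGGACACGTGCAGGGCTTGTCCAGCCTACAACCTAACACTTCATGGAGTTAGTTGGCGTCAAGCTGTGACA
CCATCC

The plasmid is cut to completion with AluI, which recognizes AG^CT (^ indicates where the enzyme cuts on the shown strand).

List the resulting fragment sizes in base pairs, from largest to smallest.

136, 70, 40 bp

AluI sites (AGCT) start at positions 55, 95, 231.
AluI cuts after base 2 of each site, so after positions 56, 96, 232.
Circular molecule, 3 cuts → 3 fragments:
  57–96 → 40 bp
  97–232 → 136 bp
  233–246 then 1–56 → 14 + 56 = 70 bp
Sorted largest to smallest: 136, 70, 40 bp.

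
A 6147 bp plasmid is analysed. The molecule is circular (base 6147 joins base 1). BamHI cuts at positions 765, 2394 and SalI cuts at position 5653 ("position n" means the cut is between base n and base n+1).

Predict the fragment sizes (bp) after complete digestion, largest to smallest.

3259, 1629, 1259 bp

Combined cut positions (sorted): 765, 2394, 5653.
Circular molecule, 3 cuts → 3 fragments:
  2394 − 765 = 1629 bp
  5653 − 2394 = 3259 bp
  wrap: 6147 − 5653 + 765 = 1259 bp
Sorted largest to smallest: 3259, 1629, 1259 bp.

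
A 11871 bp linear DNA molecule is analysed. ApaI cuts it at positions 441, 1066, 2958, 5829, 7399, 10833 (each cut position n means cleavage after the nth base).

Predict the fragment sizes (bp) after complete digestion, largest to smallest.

Linear molecule, 6 cuts → 7 fragments:
  441 − 0 = 441 bp
  1066 − 441 = 625 bp
  2958 − 1066 = 1892 bp
  5829 − 2958 = 2871 bp
  7399 − 5829 = 1570 bp
  10833 − 7399 = 3434 bp
  11871 − 10833 = 1038 bp
Sorted largest to smallest: 3434, 2871, 1892, 1570, 1038, 625, 441 bp.

3434, 2871, 1892, 1570, 1038, 625, 441 bp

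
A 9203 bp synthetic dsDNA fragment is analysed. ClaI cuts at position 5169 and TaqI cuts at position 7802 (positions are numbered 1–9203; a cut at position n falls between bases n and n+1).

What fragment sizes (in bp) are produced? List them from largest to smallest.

Combined cut positions (sorted): 5169, 7802.
Linear molecule, 2 cuts → 3 fragments:
  5169 − 0 = 5169 bp
  7802 − 5169 = 2633 bp
  9203 − 7802 = 1401 bp
Sorted largest to smallest: 5169, 2633, 1401 bp.

5169, 2633, 1401 bp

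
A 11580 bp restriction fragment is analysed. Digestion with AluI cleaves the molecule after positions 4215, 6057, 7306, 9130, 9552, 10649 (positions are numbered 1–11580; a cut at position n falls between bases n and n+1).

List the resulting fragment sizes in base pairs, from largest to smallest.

4215, 1842, 1824, 1249, 1097, 931, 422 bp

Linear molecule, 6 cuts → 7 fragments:
  4215 − 0 = 4215 bp
  6057 − 4215 = 1842 bp
  7306 − 6057 = 1249 bp
  9130 − 7306 = 1824 bp
  9552 − 9130 = 422 bp
  10649 − 9552 = 1097 bp
  11580 − 10649 = 931 bp
Sorted largest to smallest: 4215, 1842, 1824, 1249, 1097, 931, 422 bp.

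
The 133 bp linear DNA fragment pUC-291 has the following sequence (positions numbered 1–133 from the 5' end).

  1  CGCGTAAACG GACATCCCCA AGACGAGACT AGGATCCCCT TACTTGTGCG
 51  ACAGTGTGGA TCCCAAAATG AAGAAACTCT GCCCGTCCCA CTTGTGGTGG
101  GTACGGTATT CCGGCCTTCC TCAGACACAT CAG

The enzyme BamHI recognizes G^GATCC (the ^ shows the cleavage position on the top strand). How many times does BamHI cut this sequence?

GGATCC occurs starting at positions 32, 58.
BamHI cuts at 2 sites.

2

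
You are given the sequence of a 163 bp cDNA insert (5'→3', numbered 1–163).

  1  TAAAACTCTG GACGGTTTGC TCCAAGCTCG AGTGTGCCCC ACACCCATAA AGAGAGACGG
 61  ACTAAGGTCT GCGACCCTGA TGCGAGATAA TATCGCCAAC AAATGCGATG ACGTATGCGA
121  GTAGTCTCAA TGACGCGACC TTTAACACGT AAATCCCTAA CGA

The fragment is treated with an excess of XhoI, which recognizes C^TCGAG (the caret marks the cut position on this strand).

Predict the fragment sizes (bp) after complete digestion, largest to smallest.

The XhoI site (CTCGAG) starts at position 27.
XhoI cuts after the first base of each site, so after position 27.
Linear molecule, 1 cut → 2 fragments:
  1–27 → 27 bp
  28–163 → 136 bp
Sorted largest to smallest: 136, 27 bp.

136, 27 bp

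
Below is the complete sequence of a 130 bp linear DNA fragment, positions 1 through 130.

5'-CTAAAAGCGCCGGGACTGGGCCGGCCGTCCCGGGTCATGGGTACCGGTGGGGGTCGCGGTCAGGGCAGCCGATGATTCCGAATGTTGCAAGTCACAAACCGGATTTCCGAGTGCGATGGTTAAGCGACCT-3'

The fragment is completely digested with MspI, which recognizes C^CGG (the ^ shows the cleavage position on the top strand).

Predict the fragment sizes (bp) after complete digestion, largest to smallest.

MspI sites (CCGG) start at positions 10, 21, 30, 44, 99.
MspI cuts after the first base of each site, so after positions 10, 21, 30, 44, 99.
Linear molecule, 5 cuts → 6 fragments:
  1–10 → 10 bp
  11–21 → 11 bp
  22–30 → 9 bp
  31–44 → 14 bp
  45–99 → 55 bp
  100–130 → 31 bp
Sorted largest to smallest: 55, 31, 14, 11, 10, 9 bp.

55, 31, 14, 11, 10, 9 bp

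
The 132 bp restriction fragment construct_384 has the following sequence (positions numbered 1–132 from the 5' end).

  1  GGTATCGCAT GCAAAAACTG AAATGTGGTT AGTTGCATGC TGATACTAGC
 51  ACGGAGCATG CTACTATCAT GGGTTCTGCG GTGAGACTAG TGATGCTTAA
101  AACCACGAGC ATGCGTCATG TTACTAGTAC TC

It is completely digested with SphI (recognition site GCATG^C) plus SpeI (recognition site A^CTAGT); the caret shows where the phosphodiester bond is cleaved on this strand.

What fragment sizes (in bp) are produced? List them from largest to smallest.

SphI sites (GCATGC) start at positions 7, 35, 56, 109.
SphI cuts after base 5 of each site (before the last base), so after positions 11, 39, 60, 113.
SpeI sites (ACTAGT) start at positions 86, 123.
SpeI cuts after the first base of each site, so after positions 86, 123.
Combined cut positions: 11, 39, 60, 86, 113, 123.
Linear molecule, 6 cuts → 7 fragments:
  1–11 → 11 bp
  12–39 → 28 bp
  40–60 → 21 bp
  61–86 → 26 bp
  87–113 → 27 bp
  114–123 → 10 bp
  124–132 → 9 bp
Sorted largest to smallest: 28, 27, 26, 21, 11, 10, 9 bp.

28, 27, 26, 21, 11, 10, 9 bp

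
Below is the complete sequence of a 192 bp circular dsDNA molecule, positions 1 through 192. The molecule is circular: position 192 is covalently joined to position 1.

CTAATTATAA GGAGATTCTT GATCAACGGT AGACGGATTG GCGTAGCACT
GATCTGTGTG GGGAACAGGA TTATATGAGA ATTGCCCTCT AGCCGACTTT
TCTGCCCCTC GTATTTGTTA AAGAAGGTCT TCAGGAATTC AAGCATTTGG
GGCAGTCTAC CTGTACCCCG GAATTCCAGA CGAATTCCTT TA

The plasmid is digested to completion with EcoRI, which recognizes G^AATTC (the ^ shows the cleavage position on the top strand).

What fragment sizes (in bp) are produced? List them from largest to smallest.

EcoRI sites (GAATTC) start at positions 135, 171, 182.
EcoRI cuts after the first base of each site, so after positions 135, 171, 182.
Circular molecule, 3 cuts → 3 fragments:
  136–171 → 36 bp
  172–182 → 11 bp
  183–192 then 1–135 → 10 + 135 = 145 bp
Sorted largest to smallest: 145, 36, 11 bp.

145, 36, 11 bp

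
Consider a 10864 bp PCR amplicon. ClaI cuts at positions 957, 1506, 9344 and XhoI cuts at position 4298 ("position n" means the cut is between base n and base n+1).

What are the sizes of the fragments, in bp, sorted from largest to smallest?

5046, 2792, 1520, 957, 549 bp

Combined cut positions (sorted): 957, 1506, 4298, 9344.
Linear molecule, 4 cuts → 5 fragments:
  957 − 0 = 957 bp
  1506 − 957 = 549 bp
  4298 − 1506 = 2792 bp
  9344 − 4298 = 5046 bp
  10864 − 9344 = 1520 bp
Sorted largest to smallest: 5046, 2792, 1520, 957, 549 bp.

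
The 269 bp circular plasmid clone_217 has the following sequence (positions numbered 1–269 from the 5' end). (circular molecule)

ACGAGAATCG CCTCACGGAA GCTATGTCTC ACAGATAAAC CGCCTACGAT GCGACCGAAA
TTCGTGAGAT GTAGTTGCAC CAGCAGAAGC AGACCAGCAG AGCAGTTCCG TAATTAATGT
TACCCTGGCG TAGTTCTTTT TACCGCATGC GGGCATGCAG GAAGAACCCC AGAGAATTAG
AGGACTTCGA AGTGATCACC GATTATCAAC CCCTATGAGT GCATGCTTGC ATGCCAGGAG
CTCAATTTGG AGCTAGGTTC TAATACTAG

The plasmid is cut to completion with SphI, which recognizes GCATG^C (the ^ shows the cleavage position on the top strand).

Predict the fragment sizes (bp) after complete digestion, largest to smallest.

185, 68, 8, 8 bp

SphI sites (GCATGC) start at positions 145, 153, 221, 229.
SphI cuts after base 5 of each site (before the last base), so after positions 149, 157, 225, 233.
Circular molecule, 4 cuts → 4 fragments:
  150–157 → 8 bp
  158–225 → 68 bp
  226–233 → 8 bp
  234–269 then 1–149 → 36 + 149 = 185 bp
Sorted largest to smallest: 185, 68, 8, 8 bp.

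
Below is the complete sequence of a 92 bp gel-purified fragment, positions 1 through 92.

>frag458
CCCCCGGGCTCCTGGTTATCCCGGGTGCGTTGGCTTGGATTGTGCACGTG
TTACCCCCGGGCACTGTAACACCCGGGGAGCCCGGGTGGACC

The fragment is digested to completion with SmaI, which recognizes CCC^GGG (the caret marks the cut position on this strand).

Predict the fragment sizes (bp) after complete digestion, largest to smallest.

SmaI sites (CCCGGG) start at positions 3, 20, 56, 72, 81.
SmaI cuts after base 3 of each site, so after positions 5, 22, 58, 74, 83.
Linear molecule, 5 cuts → 6 fragments:
  1–5 → 5 bp
  6–22 → 17 bp
  23–58 → 36 bp
  59–74 → 16 bp
  75–83 → 9 bp
  84–92 → 9 bp
Sorted largest to smallest: 36, 17, 16, 9, 9, 5 bp.

36, 17, 16, 9, 9, 5 bp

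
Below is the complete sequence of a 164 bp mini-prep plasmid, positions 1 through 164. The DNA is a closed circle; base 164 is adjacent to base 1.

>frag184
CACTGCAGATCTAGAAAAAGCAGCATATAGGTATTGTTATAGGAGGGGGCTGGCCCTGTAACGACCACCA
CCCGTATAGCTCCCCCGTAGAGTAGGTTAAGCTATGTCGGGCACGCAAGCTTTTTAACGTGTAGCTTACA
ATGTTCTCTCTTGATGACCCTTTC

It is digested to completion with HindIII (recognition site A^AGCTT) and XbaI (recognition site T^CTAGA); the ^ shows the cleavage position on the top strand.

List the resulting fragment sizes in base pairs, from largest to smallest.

107, 57 bp

The HindIII site (AAGCTT) starts at position 117.
HindIII cuts after the first base of each site, so after position 117.
The XbaI site (TCTAGA) starts at position 10.
XbaI cuts after the first base of each site, so after position 10.
Combined cut positions: 10, 117.
Circular molecule, 2 cuts → 2 fragments:
  11–117 → 107 bp
  118–164 then 1–10 → 47 + 10 = 57 bp
Sorted largest to smallest: 107, 57 bp.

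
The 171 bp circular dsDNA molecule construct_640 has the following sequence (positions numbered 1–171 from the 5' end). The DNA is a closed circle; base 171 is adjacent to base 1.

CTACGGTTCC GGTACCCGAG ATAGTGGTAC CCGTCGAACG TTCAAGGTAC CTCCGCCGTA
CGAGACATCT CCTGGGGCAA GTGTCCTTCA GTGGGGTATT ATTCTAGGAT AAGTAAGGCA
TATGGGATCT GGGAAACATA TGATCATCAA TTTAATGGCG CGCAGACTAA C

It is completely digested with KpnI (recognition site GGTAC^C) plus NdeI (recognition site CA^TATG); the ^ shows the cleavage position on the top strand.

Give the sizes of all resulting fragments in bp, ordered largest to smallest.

70, 48, 20, 18, 15 bp

KpnI sites (GGTACC) start at positions 11, 26, 46.
KpnI cuts after base 5 of each site (before the last base), so after positions 15, 30, 50.
NdeI sites (CATATG) start at positions 119, 137.
NdeI cuts after base 2 of each site, so after positions 120, 138.
Combined cut positions: 15, 30, 50, 120, 138.
Circular molecule, 5 cuts → 5 fragments:
  16–30 → 15 bp
  31–50 → 20 bp
  51–120 → 70 bp
  121–138 → 18 bp
  139–171 then 1–15 → 33 + 15 = 48 bp
Sorted largest to smallest: 70, 48, 20, 18, 15 bp.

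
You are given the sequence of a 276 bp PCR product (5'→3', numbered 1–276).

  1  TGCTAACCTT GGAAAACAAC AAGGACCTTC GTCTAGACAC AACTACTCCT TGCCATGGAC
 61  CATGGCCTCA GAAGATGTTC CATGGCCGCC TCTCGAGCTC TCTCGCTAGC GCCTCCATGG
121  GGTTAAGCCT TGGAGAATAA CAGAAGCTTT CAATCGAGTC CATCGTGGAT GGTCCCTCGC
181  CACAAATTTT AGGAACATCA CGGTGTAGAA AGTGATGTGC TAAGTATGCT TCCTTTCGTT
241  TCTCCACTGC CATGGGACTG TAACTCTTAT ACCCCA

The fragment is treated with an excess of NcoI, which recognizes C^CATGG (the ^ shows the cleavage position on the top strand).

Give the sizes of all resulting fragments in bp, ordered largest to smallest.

135, 53, 35, 26, 20, 7 bp

NcoI sites (CCATGG) start at positions 53, 60, 80, 115, 250.
NcoI cuts after the first base of each site, so after positions 53, 60, 80, 115, 250.
Linear molecule, 5 cuts → 6 fragments:
  1–53 → 53 bp
  54–60 → 7 bp
  61–80 → 20 bp
  81–115 → 35 bp
  116–250 → 135 bp
  251–276 → 26 bp
Sorted largest to smallest: 135, 53, 35, 26, 20, 7 bp.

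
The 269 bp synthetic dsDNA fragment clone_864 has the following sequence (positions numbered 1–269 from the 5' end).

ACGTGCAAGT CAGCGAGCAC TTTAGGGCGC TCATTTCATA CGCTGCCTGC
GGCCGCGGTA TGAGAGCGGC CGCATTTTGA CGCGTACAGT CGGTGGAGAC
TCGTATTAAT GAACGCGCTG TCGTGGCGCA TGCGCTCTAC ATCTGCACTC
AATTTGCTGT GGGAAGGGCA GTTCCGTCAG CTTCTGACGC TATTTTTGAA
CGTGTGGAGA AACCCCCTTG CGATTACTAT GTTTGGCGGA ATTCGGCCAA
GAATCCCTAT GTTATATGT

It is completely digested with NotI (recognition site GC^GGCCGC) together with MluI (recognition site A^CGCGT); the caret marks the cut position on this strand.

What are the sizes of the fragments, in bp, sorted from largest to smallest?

189, 50, 17, 13 bp

NotI sites (GCGGCCGC) start at positions 49, 66.
NotI cuts after base 2 of each site, so after positions 50, 67.
The MluI site (ACGCGT) starts at position 80.
MluI cuts after the first base of each site, so after position 80.
Combined cut positions: 50, 67, 80.
Linear molecule, 3 cuts → 4 fragments:
  1–50 → 50 bp
  51–67 → 17 bp
  68–80 → 13 bp
  81–269 → 189 bp
Sorted largest to smallest: 189, 50, 17, 13 bp.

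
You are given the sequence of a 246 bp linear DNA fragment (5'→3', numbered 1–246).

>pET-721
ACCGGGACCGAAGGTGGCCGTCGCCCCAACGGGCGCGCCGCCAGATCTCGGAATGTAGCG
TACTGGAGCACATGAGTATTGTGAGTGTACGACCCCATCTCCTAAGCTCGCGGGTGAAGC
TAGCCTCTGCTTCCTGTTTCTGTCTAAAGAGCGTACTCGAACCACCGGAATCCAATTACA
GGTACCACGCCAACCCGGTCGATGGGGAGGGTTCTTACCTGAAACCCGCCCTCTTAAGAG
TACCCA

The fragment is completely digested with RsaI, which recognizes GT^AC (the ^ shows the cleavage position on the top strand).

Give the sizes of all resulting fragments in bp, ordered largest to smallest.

RsaI sites (GTAC) start at positions 60, 87, 153, 182, 240.
RsaI cuts after base 2 of each site, so after positions 61, 88, 154, 183, 241.
Linear molecule, 5 cuts → 6 fragments:
  1–61 → 61 bp
  62–88 → 27 bp
  89–154 → 66 bp
  155–183 → 29 bp
  184–241 → 58 bp
  242–246 → 5 bp
Sorted largest to smallest: 66, 61, 58, 29, 27, 5 bp.

66, 61, 58, 29, 27, 5 bp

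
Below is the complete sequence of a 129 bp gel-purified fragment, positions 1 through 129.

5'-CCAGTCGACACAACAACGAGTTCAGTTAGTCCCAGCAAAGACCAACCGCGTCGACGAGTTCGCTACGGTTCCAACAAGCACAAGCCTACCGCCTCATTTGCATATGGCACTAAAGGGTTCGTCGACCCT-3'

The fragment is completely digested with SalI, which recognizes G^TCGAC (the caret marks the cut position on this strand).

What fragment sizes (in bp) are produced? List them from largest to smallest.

71, 46, 8, 4 bp

SalI sites (GTCGAC) start at positions 4, 50, 121.
SalI cuts after the first base of each site, so after positions 4, 50, 121.
Linear molecule, 3 cuts → 4 fragments:
  1–4 → 4 bp
  5–50 → 46 bp
  51–121 → 71 bp
  122–129 → 8 bp
Sorted largest to smallest: 71, 46, 8, 4 bp.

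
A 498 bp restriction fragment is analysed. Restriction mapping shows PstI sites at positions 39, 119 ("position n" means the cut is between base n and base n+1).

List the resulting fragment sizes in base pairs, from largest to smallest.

379, 80, 39 bp

Linear molecule, 2 cuts → 3 fragments:
  39 − 0 = 39 bp
  119 − 39 = 80 bp
  498 − 119 = 379 bp
Sorted largest to smallest: 379, 80, 39 bp.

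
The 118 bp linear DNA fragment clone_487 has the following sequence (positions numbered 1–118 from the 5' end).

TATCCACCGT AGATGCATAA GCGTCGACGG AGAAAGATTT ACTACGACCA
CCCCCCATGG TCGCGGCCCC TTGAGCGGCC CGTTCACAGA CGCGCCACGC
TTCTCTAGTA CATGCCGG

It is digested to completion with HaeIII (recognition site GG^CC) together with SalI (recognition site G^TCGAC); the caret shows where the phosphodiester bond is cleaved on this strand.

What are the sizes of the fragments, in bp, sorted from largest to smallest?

HaeIII sites (GGCC) start at positions 65, 77.
HaeIII cuts after base 2 of each site, so after positions 66, 78.
The SalI site (GTCGAC) starts at position 23.
SalI cuts after the first base of each site, so after position 23.
Combined cut positions: 23, 66, 78.
Linear molecule, 3 cuts → 4 fragments:
  1–23 → 23 bp
  24–66 → 43 bp
  67–78 → 12 bp
  79–118 → 40 bp
Sorted largest to smallest: 43, 40, 23, 12 bp.

43, 40, 23, 12 bp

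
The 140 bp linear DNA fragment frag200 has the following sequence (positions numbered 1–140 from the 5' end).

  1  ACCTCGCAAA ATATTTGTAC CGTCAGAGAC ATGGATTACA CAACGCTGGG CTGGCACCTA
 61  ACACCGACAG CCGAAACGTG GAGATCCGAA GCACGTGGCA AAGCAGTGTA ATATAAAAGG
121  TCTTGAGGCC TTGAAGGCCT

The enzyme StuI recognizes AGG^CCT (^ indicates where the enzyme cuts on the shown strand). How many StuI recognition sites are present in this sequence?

AGGCCT occurs starting at positions 126, 135.
StuI cuts at 2 sites.

2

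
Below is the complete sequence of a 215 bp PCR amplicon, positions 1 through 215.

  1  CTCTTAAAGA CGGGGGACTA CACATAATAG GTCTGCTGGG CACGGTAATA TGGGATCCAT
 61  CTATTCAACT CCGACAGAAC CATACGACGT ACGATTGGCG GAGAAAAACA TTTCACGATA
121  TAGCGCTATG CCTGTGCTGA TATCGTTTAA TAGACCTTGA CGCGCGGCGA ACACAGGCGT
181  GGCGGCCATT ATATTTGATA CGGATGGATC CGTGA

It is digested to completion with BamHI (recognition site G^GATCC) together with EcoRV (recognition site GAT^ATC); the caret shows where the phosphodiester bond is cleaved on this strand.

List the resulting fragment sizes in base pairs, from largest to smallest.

88, 65, 53, 9 bp

BamHI sites (GGATCC) start at positions 53, 206.
BamHI cuts after the first base of each site, so after positions 53, 206.
The EcoRV site (GATATC) starts at position 139.
EcoRV cuts after base 3 of each site, so after position 141.
Combined cut positions: 53, 141, 206.
Linear molecule, 3 cuts → 4 fragments:
  1–53 → 53 bp
  54–141 → 88 bp
  142–206 → 65 bp
  207–215 → 9 bp
Sorted largest to smallest: 88, 65, 53, 9 bp.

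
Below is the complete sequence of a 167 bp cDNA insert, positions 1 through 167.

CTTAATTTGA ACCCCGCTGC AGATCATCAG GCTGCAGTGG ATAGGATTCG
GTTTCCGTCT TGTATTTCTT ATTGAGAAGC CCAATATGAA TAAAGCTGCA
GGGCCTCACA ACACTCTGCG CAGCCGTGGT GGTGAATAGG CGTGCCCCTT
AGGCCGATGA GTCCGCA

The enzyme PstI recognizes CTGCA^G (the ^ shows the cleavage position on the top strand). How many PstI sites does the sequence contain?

3

CTGCAG occurs starting at positions 17, 32, 96.
PstI cuts at 3 sites.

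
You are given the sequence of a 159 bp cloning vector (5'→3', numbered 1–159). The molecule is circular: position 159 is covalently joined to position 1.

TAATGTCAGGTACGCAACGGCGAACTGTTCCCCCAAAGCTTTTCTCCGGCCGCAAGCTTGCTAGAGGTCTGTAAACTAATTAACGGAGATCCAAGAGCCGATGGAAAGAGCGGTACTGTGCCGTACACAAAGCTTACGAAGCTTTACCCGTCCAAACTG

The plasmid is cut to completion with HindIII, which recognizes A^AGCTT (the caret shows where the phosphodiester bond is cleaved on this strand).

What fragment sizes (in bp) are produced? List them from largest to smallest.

HindIII sites (AAGCTT) start at positions 36, 54, 130, 139.
HindIII cuts after the first base of each site, so after positions 36, 54, 130, 139.
Circular molecule, 4 cuts → 4 fragments:
  37–54 → 18 bp
  55–130 → 76 bp
  131–139 → 9 bp
  140–159 then 1–36 → 20 + 36 = 56 bp
Sorted largest to smallest: 76, 56, 18, 9 bp.

76, 56, 18, 9 bp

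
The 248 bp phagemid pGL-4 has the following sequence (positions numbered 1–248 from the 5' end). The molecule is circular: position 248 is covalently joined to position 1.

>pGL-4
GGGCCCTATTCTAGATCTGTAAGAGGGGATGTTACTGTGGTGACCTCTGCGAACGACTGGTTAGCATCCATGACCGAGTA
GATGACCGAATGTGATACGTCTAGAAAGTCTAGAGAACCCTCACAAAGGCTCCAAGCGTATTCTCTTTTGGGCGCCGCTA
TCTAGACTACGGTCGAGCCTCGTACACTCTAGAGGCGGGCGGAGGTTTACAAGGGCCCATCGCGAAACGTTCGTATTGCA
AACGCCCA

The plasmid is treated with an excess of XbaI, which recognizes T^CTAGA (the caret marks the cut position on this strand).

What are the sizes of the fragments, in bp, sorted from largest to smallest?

XbaI sites (TCTAGA) start at positions 10, 100, 109, 161, 188.
XbaI cuts after the first base of each site, so after positions 10, 100, 109, 161, 188.
Circular molecule, 5 cuts → 5 fragments:
  11–100 → 90 bp
  101–109 → 9 bp
  110–161 → 52 bp
  162–188 → 27 bp
  189–248 then 1–10 → 60 + 10 = 70 bp
Sorted largest to smallest: 90, 70, 52, 27, 9 bp.

90, 70, 52, 27, 9 bp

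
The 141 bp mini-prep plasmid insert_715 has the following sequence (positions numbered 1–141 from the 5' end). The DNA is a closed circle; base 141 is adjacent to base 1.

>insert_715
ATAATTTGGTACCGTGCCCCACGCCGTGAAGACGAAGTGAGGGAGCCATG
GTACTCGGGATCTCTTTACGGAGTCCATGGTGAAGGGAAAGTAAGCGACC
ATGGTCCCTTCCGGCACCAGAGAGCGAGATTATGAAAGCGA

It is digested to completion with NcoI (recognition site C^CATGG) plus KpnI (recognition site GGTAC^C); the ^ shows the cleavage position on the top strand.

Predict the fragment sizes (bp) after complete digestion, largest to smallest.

54, 34, 29, 24 bp

NcoI sites (CCATGG) start at positions 46, 75, 99.
NcoI cuts after the first base of each site, so after positions 46, 75, 99.
The KpnI site (GGTACC) starts at position 8.
KpnI cuts after base 5 of each site (before the last base), so after position 12.
Combined cut positions: 12, 46, 75, 99.
Circular molecule, 4 cuts → 4 fragments:
  13–46 → 34 bp
  47–75 → 29 bp
  76–99 → 24 bp
  100–141 then 1–12 → 42 + 12 = 54 bp
Sorted largest to smallest: 54, 34, 29, 24 bp.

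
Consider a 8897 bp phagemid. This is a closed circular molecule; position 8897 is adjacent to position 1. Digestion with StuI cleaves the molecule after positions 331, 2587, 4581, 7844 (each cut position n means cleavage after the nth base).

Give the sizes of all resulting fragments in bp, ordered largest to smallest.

3263, 2256, 1994, 1384 bp

Circular molecule, 4 cuts → 4 fragments:
  2587 − 331 = 2256 bp
  4581 − 2587 = 1994 bp
  7844 − 4581 = 3263 bp
  wrap: 8897 − 7844 + 331 = 1384 bp
Sorted largest to smallest: 3263, 2256, 1994, 1384 bp.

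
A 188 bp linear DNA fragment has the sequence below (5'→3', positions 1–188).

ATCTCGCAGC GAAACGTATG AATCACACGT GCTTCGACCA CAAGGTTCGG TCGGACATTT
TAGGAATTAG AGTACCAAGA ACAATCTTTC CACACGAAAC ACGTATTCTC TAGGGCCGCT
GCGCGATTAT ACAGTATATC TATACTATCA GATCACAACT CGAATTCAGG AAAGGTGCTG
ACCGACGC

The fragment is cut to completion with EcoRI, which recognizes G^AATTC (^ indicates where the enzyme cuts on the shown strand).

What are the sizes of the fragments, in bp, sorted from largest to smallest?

162, 26 bp

The EcoRI site (GAATTC) starts at position 162.
EcoRI cuts after the first base of each site, so after position 162.
Linear molecule, 1 cut → 2 fragments:
  1–162 → 162 bp
  163–188 → 26 bp
Sorted largest to smallest: 162, 26 bp.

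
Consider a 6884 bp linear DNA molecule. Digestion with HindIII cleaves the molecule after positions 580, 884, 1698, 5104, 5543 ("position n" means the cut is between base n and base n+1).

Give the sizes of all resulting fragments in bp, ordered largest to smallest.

Linear molecule, 5 cuts → 6 fragments:
  580 − 0 = 580 bp
  884 − 580 = 304 bp
  1698 − 884 = 814 bp
  5104 − 1698 = 3406 bp
  5543 − 5104 = 439 bp
  6884 − 5543 = 1341 bp
Sorted largest to smallest: 3406, 1341, 814, 580, 439, 304 bp.

3406, 1341, 814, 580, 439, 304 bp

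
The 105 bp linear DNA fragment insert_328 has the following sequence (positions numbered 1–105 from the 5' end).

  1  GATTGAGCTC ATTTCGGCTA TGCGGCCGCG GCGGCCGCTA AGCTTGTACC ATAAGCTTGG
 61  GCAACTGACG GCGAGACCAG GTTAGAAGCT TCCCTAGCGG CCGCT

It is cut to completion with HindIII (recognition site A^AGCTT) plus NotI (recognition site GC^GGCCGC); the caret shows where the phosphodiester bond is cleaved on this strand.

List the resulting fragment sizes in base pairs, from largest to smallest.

HindIII sites (AAGCTT) start at positions 40, 53, 86.
HindIII cuts after the first base of each site, so after positions 40, 53, 86.
NotI sites (GCGGCCGC) start at positions 22, 31, 97.
NotI cuts after base 2 of each site, so after positions 23, 32, 98.
Combined cut positions: 23, 32, 40, 53, 86, 98.
Linear molecule, 6 cuts → 7 fragments:
  1–23 → 23 bp
  24–32 → 9 bp
  33–40 → 8 bp
  41–53 → 13 bp
  54–86 → 33 bp
  87–98 → 12 bp
  99–105 → 7 bp
Sorted largest to smallest: 33, 23, 13, 12, 9, 8, 7 bp.

33, 23, 13, 12, 9, 8, 7 bp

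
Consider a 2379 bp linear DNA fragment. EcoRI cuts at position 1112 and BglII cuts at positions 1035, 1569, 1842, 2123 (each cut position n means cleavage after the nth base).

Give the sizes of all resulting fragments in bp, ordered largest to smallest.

1035, 457, 281, 273, 256, 77 bp

Combined cut positions (sorted): 1035, 1112, 1569, 1842, 2123.
Linear molecule, 5 cuts → 6 fragments:
  1035 − 0 = 1035 bp
  1112 − 1035 = 77 bp
  1569 − 1112 = 457 bp
  1842 − 1569 = 273 bp
  2123 − 1842 = 281 bp
  2379 − 2123 = 256 bp
Sorted largest to smallest: 1035, 457, 281, 273, 256, 77 bp.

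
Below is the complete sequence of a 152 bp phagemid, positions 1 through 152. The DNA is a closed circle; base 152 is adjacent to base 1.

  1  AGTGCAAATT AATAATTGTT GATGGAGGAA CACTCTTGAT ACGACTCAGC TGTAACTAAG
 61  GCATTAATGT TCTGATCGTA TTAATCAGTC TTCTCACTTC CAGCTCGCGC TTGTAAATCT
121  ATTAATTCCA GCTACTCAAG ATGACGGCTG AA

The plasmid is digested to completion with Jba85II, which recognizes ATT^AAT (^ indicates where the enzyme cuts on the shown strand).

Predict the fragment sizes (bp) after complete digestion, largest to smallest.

Jba85II sites (ATTAAT) start at positions 8, 63, 80, 121.
Jba85II cuts after base 3 of each site, so after positions 10, 65, 82, 123.
Circular molecule, 4 cuts → 4 fragments:
  11–65 → 55 bp
  66–82 → 17 bp
  83–123 → 41 bp
  124–152 then 1–10 → 29 + 10 = 39 bp
Sorted largest to smallest: 55, 41, 39, 17 bp.

55, 41, 39, 17 bp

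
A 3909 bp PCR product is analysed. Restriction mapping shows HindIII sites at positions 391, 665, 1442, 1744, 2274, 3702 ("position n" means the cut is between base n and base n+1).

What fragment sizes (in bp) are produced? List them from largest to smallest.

Linear molecule, 6 cuts → 7 fragments:
  391 − 0 = 391 bp
  665 − 391 = 274 bp
  1442 − 665 = 777 bp
  1744 − 1442 = 302 bp
  2274 − 1744 = 530 bp
  3702 − 2274 = 1428 bp
  3909 − 3702 = 207 bp
Sorted largest to smallest: 1428, 777, 530, 391, 302, 274, 207 bp.

1428, 777, 530, 391, 302, 274, 207 bp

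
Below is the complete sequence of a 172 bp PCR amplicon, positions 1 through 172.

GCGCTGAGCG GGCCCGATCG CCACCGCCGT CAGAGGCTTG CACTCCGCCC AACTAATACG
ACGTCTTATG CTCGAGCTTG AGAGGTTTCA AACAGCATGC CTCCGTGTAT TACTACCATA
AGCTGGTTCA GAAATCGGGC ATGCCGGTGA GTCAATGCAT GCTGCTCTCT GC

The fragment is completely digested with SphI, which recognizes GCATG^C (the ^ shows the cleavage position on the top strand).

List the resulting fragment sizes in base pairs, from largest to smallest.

SphI sites (GCATGC) start at positions 95, 139, 157.
SphI cuts after base 5 of each site (before the last base), so after positions 99, 143, 161.
Linear molecule, 3 cuts → 4 fragments:
  1–99 → 99 bp
  100–143 → 44 bp
  144–161 → 18 bp
  162–172 → 11 bp
Sorted largest to smallest: 99, 44, 18, 11 bp.

99, 44, 18, 11 bp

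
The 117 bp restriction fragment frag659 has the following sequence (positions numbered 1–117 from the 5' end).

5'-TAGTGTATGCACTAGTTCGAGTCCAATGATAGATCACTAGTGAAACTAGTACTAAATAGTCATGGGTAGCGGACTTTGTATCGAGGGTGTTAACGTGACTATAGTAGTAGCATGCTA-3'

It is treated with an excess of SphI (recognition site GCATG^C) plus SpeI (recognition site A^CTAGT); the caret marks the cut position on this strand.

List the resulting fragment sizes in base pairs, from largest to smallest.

69, 25, 11, 9, 3 bp

The SphI site (GCATGC) starts at position 110.
SphI cuts after base 5 of each site (before the last base), so after position 114.
SpeI sites (ACTAGT) start at positions 11, 36, 45.
SpeI cuts after the first base of each site, so after positions 11, 36, 45.
Combined cut positions: 11, 36, 45, 114.
Linear molecule, 4 cuts → 5 fragments:
  1–11 → 11 bp
  12–36 → 25 bp
  37–45 → 9 bp
  46–114 → 69 bp
  115–117 → 3 bp
Sorted largest to smallest: 69, 25, 11, 9, 3 bp.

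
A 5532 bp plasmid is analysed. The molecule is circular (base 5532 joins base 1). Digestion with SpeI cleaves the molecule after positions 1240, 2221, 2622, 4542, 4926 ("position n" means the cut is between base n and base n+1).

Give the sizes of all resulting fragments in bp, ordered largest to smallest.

Circular molecule, 5 cuts → 5 fragments:
  2221 − 1240 = 981 bp
  2622 − 2221 = 401 bp
  4542 − 2622 = 1920 bp
  4926 − 4542 = 384 bp
  wrap: 5532 − 4926 + 1240 = 1846 bp
Sorted largest to smallest: 1920, 1846, 981, 401, 384 bp.

1920, 1846, 981, 401, 384 bp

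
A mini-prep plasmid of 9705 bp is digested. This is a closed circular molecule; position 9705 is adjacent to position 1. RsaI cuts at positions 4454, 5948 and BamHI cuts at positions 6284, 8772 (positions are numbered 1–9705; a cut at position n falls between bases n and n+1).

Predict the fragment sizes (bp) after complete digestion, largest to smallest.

Combined cut positions (sorted): 4454, 5948, 6284, 8772.
Circular molecule, 4 cuts → 4 fragments:
  5948 − 4454 = 1494 bp
  6284 − 5948 = 336 bp
  8772 − 6284 = 2488 bp
  wrap: 9705 − 8772 + 4454 = 5387 bp
Sorted largest to smallest: 5387, 2488, 1494, 336 bp.

5387, 2488, 1494, 336 bp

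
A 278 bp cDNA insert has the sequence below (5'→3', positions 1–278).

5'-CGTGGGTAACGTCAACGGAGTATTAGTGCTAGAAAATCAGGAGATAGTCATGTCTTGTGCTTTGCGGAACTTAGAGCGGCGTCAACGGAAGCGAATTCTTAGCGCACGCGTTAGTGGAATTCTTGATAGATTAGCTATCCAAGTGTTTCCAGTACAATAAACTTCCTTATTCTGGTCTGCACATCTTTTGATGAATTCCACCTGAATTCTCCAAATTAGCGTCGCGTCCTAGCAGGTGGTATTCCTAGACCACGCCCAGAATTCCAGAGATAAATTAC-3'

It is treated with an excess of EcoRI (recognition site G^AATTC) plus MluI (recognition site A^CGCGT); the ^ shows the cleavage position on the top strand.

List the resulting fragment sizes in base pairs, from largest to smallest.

EcoRI sites (GAATTC) start at positions 93, 117, 193, 204, 259.
EcoRI cuts after the first base of each site, so after positions 93, 117, 193, 204, 259.
The MluI site (ACGCGT) starts at position 106.
MluI cuts after the first base of each site, so after position 106.
Combined cut positions: 93, 106, 117, 193, 204, 259.
Linear molecule, 6 cuts → 7 fragments:
  1–93 → 93 bp
  94–106 → 13 bp
  107–117 → 11 bp
  118–193 → 76 bp
  194–204 → 11 bp
  205–259 → 55 bp
  260–278 → 19 bp
Sorted largest to smallest: 93, 76, 55, 19, 13, 11, 11 bp.

93, 76, 55, 19, 13, 11, 11 bp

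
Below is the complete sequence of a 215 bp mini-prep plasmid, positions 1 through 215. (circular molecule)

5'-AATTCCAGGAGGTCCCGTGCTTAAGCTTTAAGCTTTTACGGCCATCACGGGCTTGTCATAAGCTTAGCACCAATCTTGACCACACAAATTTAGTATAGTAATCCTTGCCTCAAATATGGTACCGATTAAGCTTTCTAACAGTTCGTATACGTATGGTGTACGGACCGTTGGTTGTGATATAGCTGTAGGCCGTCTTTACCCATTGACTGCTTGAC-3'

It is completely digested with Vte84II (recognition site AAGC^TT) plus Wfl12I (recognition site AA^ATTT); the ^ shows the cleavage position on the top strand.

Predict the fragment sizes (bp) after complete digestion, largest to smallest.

110, 44, 30, 24, 7 bp

Vte84II sites (AAGCTT) start at positions 23, 30, 60, 128.
Vte84II cuts after base 4 of each site, so after positions 26, 33, 63, 131.
The Wfl12I site (AAATTT) starts at position 86.
Wfl12I cuts after base 2 of each site, so after position 87.
Combined cut positions: 26, 33, 63, 87, 131.
Circular molecule, 5 cuts → 5 fragments:
  27–33 → 7 bp
  34–63 → 30 bp
  64–87 → 24 bp
  88–131 → 44 bp
  132–215 then 1–26 → 84 + 26 = 110 bp
Sorted largest to smallest: 110, 44, 30, 24, 7 bp.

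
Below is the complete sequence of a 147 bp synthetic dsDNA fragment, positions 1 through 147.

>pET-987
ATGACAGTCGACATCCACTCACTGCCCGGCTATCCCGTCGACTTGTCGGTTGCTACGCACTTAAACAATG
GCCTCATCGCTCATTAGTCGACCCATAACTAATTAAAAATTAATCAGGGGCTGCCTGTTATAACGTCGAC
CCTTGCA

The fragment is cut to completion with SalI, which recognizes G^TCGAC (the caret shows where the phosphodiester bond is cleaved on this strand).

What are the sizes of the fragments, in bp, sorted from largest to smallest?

SalI sites (GTCGAC) start at positions 7, 37, 87, 135.
SalI cuts after the first base of each site, so after positions 7, 37, 87, 135.
Linear molecule, 4 cuts → 5 fragments:
  1–7 → 7 bp
  8–37 → 30 bp
  38–87 → 50 bp
  88–135 → 48 bp
  136–147 → 12 bp
Sorted largest to smallest: 50, 48, 30, 12, 7 bp.

50, 48, 30, 12, 7 bp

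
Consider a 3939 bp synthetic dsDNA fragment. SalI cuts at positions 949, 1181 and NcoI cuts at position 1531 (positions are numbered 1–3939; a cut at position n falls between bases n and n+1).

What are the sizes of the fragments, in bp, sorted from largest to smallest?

2408, 949, 350, 232 bp

Combined cut positions (sorted): 949, 1181, 1531.
Linear molecule, 3 cuts → 4 fragments:
  949 − 0 = 949 bp
  1181 − 949 = 232 bp
  1531 − 1181 = 350 bp
  3939 − 1531 = 2408 bp
Sorted largest to smallest: 2408, 949, 350, 232 bp.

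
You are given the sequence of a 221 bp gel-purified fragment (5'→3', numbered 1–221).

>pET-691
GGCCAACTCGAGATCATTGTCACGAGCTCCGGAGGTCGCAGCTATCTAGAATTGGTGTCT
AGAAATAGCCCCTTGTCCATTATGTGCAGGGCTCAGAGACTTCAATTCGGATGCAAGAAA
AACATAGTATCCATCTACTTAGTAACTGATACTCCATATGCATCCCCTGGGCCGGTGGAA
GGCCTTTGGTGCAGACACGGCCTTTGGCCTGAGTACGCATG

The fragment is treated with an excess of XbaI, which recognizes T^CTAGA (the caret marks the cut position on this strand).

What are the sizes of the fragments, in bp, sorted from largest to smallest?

XbaI sites (TCTAGA) start at positions 45, 58.
XbaI cuts after the first base of each site, so after positions 45, 58.
Linear molecule, 2 cuts → 3 fragments:
  1–45 → 45 bp
  46–58 → 13 bp
  59–221 → 163 bp
Sorted largest to smallest: 163, 45, 13 bp.

163, 45, 13 bp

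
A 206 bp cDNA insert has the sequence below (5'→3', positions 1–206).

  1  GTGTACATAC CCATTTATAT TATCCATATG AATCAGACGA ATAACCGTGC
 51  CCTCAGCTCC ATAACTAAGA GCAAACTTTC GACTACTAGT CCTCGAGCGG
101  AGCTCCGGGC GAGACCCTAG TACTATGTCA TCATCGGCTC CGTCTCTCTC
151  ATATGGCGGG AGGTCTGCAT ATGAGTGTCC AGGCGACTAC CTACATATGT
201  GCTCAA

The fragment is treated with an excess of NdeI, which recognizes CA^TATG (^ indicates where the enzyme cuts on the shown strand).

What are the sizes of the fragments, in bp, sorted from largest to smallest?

NdeI sites (CATATG) start at positions 25, 150, 168, 194.
NdeI cuts after base 2 of each site, so after positions 26, 151, 169, 195.
Linear molecule, 4 cuts → 5 fragments:
  1–26 → 26 bp
  27–151 → 125 bp
  152–169 → 18 bp
  170–195 → 26 bp
  196–206 → 11 bp
Sorted largest to smallest: 125, 26, 26, 18, 11 bp.

125, 26, 26, 18, 11 bp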